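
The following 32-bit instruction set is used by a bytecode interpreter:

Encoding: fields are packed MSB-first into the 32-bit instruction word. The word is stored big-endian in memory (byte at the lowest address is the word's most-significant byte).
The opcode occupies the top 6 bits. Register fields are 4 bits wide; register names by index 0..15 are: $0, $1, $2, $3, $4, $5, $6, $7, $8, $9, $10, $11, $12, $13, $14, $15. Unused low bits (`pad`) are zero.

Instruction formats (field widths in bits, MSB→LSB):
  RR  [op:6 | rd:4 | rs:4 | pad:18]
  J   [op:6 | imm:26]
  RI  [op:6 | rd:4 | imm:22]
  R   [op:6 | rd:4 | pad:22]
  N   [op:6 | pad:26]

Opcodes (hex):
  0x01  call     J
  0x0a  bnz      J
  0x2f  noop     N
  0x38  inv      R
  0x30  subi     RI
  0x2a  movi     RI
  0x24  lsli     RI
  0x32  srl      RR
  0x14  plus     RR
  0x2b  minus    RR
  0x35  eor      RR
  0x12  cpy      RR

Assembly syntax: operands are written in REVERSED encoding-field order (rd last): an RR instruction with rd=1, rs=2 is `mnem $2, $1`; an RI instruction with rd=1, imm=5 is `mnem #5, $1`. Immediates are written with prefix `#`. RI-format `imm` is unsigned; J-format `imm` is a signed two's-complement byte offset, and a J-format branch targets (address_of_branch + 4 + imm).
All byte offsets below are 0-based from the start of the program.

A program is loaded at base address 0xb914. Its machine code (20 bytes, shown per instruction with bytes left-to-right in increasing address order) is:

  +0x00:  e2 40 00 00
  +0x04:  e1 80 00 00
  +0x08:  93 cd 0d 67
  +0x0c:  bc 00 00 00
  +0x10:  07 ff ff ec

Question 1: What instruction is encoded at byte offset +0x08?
lsli #855399, $15

@+08  big-endian(93 cd 0d 67) = 0x93cd0d67
  opcode bits[31:26]=0x24: lsli/RI
  rd@[25:22]=0xf ⇒ $15
  imm@[21:0]=0xd0d67 ⇒ #855399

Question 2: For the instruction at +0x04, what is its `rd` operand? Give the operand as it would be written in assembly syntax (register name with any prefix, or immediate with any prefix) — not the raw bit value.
$6

+0x04: e1 80 00 00 ⇒ word 0xe1800000 (big)
  opcode bits[31:26]=0x38: inv/R
  [25:22] rd=6 = $6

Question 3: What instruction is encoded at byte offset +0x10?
call #-20

off 0x10: read 07 ff ff ec as big → 0x07ffffec
  op=0x07ffffec>>26=0x1 ⇒ call (J)
  [25:0] imm=67108844 (s26→-20) = #-20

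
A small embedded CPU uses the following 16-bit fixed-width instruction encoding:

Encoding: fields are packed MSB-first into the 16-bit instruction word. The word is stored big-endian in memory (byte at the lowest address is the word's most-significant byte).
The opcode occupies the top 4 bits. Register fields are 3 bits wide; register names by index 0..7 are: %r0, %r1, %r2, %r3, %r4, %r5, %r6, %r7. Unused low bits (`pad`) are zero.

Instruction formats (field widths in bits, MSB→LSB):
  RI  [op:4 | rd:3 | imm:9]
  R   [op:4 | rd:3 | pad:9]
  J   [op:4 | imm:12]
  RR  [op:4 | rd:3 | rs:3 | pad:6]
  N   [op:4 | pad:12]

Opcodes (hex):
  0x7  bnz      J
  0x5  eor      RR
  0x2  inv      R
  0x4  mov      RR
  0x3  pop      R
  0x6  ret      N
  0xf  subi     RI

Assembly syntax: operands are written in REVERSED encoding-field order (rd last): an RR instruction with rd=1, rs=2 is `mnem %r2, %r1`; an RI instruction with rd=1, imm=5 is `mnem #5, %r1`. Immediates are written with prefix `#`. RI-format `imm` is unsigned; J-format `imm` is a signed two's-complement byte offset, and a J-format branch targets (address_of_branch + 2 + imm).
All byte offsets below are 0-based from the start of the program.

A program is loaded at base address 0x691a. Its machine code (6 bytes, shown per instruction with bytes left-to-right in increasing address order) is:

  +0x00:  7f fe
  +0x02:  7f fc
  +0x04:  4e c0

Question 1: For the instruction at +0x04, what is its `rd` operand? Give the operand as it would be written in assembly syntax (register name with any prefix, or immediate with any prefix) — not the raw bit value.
%r7

@+04  big-endian(4e c0) = 0x4ec0
  top 4b → 0x4 → mov [RR]
  [11:9] rd=7 = %r7
  [8:6] rs=3 = %r3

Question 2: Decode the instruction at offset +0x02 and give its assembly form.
bnz #-4

off 0x02: read 7f fc as big → 0x7ffc
  opcode bits[15:12]=0x7: bnz/J
  imm@[11:0]=0xffc (s12→-4) ⇒ #-4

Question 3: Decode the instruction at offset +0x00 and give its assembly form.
bnz #-2

off 0x00: read 7f fe as big → 0x7ffe
  top 4b → 0x7 → bnz [J]
  imm: (w>>0)&0xfff=0xffe (s12→-2) → #-2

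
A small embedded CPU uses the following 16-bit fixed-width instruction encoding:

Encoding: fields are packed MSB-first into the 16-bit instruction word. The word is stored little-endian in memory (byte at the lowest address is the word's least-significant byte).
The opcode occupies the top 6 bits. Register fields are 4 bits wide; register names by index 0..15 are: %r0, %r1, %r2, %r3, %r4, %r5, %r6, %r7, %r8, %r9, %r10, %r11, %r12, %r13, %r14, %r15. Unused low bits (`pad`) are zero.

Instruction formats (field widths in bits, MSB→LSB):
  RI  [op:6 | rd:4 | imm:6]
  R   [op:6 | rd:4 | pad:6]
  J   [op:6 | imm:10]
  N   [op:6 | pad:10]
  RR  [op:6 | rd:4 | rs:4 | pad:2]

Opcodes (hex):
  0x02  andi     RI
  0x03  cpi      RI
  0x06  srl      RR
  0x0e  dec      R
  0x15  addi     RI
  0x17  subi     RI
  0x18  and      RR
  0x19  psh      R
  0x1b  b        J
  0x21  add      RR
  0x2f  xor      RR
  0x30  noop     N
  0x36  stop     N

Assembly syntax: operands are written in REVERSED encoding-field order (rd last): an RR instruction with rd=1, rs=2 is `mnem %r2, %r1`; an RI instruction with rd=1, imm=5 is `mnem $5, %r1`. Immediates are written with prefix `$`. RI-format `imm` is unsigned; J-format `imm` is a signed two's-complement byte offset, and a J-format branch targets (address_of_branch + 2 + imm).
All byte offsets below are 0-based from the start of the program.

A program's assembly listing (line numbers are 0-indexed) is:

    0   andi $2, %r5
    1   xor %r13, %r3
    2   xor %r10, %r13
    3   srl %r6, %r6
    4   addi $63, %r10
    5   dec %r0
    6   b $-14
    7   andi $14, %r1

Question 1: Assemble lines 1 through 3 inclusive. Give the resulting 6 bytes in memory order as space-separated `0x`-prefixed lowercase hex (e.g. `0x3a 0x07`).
1. xor fields op=0x2f:6|rd=3:4|rs=13:4|pad=0:2 → word bcf4h → f4 bc
2. xor fields op=0x2f:6|rd=13:4|rs=10:4|pad=0:2 → word bf68h → 68 bf
3. srl fields op=0x6:6|rd=6:4|rs=6:4|pad=0:2 → word 1998h → 98 19

0xf4 0xbc 0x68 0xbf 0x98 0x19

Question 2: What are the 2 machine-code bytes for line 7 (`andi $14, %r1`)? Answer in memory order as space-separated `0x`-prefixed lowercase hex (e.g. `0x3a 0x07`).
7. andi fields op=0x2:6|rd=1:4|imm=14:6 → word 084eh → 4e 08

0x4e 0x08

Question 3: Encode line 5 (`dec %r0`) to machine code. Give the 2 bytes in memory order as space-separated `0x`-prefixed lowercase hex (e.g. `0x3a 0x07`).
0x00 0x38

5. dec fields op=0xe:6|rd=0:4|pad=0:6 → word 3800h → 00 38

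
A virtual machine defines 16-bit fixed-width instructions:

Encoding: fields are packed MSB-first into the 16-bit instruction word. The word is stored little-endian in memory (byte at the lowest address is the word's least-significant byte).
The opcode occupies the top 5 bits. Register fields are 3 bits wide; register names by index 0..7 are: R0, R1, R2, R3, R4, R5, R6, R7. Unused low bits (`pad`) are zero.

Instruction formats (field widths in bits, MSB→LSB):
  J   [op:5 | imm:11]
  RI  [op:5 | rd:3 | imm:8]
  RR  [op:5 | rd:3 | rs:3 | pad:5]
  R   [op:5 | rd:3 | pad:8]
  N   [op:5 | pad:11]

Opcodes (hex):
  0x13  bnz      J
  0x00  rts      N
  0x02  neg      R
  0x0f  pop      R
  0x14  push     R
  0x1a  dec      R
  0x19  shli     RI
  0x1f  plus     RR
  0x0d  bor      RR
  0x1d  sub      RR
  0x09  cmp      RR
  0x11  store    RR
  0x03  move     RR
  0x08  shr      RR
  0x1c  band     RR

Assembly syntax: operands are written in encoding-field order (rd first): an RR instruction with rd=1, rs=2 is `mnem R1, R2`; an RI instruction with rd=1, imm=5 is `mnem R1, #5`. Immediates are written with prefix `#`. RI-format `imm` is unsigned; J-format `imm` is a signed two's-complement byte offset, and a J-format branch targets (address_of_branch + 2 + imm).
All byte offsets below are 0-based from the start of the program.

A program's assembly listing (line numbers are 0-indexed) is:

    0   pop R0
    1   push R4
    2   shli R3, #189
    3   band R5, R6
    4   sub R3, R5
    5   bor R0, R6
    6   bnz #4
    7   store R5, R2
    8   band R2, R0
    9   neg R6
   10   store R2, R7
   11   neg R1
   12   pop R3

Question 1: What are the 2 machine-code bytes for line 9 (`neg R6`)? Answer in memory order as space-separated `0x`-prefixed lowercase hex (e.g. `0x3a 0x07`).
0x00 0x16

9. neg fields op=0x2:5|rd=6:3|pad=0:8 → word 1600h → 00 16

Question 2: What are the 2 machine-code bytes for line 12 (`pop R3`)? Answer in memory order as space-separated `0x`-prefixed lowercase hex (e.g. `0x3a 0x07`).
0x00 0x7b

line 12 (pop): pack op=0xf:5|rd=3:3|pad=0:8 = 0x7b00; little→ 00 7b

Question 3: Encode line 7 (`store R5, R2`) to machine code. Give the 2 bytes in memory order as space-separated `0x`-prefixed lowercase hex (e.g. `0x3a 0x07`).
L7: store op=0x11:5|rd=5:3|rs=2:3|pad=0:5 ⇒ 0x8d40 ⇒ little 40 8d

0x40 0x8d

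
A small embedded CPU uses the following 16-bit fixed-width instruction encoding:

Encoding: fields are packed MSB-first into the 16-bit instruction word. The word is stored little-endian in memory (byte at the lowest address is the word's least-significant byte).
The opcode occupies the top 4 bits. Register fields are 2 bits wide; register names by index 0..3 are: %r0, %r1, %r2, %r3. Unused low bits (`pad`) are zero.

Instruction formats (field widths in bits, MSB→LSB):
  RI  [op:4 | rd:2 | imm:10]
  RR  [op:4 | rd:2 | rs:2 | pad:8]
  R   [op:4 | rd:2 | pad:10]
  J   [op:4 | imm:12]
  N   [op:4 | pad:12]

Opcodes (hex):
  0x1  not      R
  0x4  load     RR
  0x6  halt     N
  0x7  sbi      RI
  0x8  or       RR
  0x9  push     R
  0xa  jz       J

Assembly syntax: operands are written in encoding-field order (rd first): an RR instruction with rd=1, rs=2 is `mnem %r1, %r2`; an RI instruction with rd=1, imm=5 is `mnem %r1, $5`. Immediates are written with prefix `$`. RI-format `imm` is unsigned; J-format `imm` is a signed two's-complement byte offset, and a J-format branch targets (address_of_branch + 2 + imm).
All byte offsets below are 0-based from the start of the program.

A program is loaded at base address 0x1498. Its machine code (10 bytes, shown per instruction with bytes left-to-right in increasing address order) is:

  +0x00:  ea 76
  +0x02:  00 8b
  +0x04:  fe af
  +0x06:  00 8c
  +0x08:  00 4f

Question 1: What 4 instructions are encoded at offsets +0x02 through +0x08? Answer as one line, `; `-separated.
or %r2, %r3; jz $-2; or %r3, %r0; load %r3, %r3

off 0x02: read 00 8b as little → 0x8b00
  op=0x8b00>>12=0x8 ⇒ or (RR)
  rd@[11:10]=0x2 ⇒ %r2
  rs@[9:8]=0x3 ⇒ %r3
off 0x04: read fe af as little → 0xaffe
  op=0xaffe>>12=0xa ⇒ jz (J)
  imm@[11:0]=0xffe (s12→-2) ⇒ $-2
off 0x06: read 00 8c as little → 0x8c00
  op=0x8c00>>12=0x8 ⇒ or (RR)
  rd@[11:10]=0x3 ⇒ %r3
  rs@[9:8]=0x0 ⇒ %r0
off 0x08: read 00 4f as little → 0x4f00
  op=0x4f00>>12=0x4 ⇒ load (RR)
  rd@[11:10]=0x3 ⇒ %r3
  rs@[9:8]=0x3 ⇒ %r3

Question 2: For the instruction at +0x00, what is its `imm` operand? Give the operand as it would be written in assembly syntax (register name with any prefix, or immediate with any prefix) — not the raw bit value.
$746

[00] ea 76 → 0x76ea
  op=0x76ea>>12=0x7 ⇒ sbi (RI)
  [11:10] rd=1 = %r1
  [9:0] imm=746 = $746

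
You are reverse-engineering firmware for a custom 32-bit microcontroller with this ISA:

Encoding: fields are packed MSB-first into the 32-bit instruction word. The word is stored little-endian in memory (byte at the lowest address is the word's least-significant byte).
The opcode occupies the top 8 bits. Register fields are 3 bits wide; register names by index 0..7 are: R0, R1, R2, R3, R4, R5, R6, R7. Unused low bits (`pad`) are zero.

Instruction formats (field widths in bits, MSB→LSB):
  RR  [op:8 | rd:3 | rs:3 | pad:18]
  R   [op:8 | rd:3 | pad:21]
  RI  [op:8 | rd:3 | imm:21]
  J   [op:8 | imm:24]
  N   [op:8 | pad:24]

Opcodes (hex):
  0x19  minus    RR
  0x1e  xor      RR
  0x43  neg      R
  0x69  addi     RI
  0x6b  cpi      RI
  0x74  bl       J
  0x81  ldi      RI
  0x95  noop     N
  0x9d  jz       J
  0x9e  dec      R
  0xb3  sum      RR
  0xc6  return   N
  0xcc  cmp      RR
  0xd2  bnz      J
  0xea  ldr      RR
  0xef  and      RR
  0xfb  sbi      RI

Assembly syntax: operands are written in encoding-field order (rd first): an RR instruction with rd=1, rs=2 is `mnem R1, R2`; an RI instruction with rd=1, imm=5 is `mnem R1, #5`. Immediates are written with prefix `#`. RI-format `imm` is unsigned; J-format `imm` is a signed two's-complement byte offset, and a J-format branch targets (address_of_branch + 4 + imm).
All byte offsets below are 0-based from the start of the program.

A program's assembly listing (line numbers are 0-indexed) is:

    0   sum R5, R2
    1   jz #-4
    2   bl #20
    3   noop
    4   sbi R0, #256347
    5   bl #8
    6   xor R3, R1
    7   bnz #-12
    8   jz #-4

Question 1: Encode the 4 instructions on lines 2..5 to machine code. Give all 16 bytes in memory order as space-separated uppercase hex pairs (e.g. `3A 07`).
2. bl fields op=0x74:8|imm=20:24 → word 74000014h → 14 00 00 74
3. noop fields op=0x95:8|pad=0:24 → word 95000000h → 00 00 00 95
4. sbi fields op=0xfb:8|rd=0:3|imm=256347:21 → word fb03e95bh → 5b e9 03 fb
5. bl fields op=0x74:8|imm=8:24 → word 74000008h → 08 00 00 74

14 00 00 74 00 00 00 95 5B E9 03 FB 08 00 00 74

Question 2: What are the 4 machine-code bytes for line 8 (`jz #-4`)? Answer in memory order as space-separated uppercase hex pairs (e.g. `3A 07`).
L8: jz op=0x9d:8|imm=-4:24 ⇒ 0x9dfffffc ⇒ little fc ff ff 9d

FC FF FF 9D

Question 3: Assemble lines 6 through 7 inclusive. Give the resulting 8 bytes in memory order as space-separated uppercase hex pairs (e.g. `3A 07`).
00 00 64 1E F4 FF FF D2

6. xor fields op=0x1e:8|rd=3:3|rs=1:3|pad=0:18 → word 1e640000h → 00 00 64 1e
7. bnz fields op=0xd2:8|imm=-12:24 → word d2fffff4h → f4 ff ff d2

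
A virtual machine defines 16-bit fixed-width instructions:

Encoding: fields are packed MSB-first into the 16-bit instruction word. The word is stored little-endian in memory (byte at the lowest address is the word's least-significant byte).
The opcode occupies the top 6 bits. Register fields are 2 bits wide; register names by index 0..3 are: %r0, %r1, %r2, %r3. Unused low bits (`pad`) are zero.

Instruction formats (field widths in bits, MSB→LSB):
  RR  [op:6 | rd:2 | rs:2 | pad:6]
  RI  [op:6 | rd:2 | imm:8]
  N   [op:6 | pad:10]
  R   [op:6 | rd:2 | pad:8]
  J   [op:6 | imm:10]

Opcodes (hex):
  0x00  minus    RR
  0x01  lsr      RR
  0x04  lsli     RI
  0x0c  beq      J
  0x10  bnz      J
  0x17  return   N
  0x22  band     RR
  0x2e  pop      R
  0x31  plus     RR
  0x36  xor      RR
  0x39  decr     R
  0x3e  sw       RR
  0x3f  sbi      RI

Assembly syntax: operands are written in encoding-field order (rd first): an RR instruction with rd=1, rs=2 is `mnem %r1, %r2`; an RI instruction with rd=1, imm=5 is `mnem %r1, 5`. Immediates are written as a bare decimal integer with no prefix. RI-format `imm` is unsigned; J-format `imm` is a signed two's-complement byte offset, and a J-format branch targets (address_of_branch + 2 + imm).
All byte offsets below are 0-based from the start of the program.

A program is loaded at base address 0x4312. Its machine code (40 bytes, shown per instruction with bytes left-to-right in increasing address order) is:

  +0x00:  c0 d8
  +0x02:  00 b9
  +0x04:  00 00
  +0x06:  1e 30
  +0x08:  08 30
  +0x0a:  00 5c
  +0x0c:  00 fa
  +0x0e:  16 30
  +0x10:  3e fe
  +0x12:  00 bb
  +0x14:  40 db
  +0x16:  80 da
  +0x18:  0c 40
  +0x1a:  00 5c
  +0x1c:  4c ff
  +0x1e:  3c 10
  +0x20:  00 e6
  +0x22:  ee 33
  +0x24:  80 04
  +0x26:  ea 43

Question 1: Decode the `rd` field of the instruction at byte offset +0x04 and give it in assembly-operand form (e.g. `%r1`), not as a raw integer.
off 0x04: read 00 00 as little → 0x0000
  top 6b → 0x0 → minus [RR]
  rd: (w>>8)&0x3=0x0 → %r0
  rs: (w>>6)&0x3=0x0 → %r0

%r0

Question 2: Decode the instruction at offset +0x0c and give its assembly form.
off 0x0c: read 00 fa as little → 0xfa00
  top 6b → 0x3e → sw [RR]
  rd: (w>>8)&0x3=0x2 → %r2
  rs: (w>>6)&0x3=0x0 → %r0

sw %r2, %r0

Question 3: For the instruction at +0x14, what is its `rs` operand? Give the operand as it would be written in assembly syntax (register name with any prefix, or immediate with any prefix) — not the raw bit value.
%r1

@+14  little-endian(40 db) = 0xdb40
  top 6b → 0x36 → xor [RR]
  rd: (w>>8)&0x3=0x3 → %r3
  rs: (w>>6)&0x3=0x1 → %r1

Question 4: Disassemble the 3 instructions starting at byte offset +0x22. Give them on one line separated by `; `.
off 0x22: read ee 33 as little → 0x33ee
  op=0x33ee>>10=0xc ⇒ beq (J)
  [9:0] imm=1006 (s10→-18) = -18
off 0x24: read 80 04 as little → 0x0480
  op=0x0480>>10=0x1 ⇒ lsr (RR)
  [9:8] rd=0 = %r0
  [7:6] rs=2 = %r2
off 0x26: read ea 43 as little → 0x43ea
  op=0x43ea>>10=0x10 ⇒ bnz (J)
  [9:0] imm=1002 (s10→-22) = -22

beq -18; lsr %r0, %r2; bnz -22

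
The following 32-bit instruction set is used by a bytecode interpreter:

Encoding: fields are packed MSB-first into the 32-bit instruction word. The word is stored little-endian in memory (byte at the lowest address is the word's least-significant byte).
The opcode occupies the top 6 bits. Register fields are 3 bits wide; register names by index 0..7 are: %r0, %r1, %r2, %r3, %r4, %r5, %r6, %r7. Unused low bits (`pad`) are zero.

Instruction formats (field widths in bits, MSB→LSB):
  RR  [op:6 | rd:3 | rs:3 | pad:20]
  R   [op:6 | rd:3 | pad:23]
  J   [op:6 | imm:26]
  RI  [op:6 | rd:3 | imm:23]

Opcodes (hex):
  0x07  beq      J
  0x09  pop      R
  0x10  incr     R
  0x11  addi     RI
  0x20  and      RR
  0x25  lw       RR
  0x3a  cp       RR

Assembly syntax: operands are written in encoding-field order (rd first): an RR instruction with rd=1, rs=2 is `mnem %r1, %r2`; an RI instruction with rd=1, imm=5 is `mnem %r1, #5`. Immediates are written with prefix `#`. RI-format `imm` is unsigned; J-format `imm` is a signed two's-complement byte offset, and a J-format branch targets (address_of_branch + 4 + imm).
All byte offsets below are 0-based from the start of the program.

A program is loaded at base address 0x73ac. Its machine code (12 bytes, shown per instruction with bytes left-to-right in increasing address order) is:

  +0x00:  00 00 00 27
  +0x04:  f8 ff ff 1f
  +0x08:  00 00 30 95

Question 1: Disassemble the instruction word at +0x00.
pop %r6

[00] 00 00 00 27 → 0x27000000
  opcode bits[31:26]=0x9: pop/R
  rd: (w>>23)&0x7=0x6 → %r6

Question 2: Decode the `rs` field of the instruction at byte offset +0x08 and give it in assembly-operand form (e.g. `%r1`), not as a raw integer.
%r3

+0x08: 00 00 30 95 ⇒ word 0x95300000 (little)
  op=0x95300000>>26=0x25 ⇒ lw (RR)
  rd@[25:23]=0x2 ⇒ %r2
  rs@[22:20]=0x3 ⇒ %r3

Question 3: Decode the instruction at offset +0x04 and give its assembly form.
beq #-8

[04] f8 ff ff 1f → 0x1ffffff8
  top 6b → 0x7 → beq [J]
  [25:0] imm=67108856 (s26→-8) = #-8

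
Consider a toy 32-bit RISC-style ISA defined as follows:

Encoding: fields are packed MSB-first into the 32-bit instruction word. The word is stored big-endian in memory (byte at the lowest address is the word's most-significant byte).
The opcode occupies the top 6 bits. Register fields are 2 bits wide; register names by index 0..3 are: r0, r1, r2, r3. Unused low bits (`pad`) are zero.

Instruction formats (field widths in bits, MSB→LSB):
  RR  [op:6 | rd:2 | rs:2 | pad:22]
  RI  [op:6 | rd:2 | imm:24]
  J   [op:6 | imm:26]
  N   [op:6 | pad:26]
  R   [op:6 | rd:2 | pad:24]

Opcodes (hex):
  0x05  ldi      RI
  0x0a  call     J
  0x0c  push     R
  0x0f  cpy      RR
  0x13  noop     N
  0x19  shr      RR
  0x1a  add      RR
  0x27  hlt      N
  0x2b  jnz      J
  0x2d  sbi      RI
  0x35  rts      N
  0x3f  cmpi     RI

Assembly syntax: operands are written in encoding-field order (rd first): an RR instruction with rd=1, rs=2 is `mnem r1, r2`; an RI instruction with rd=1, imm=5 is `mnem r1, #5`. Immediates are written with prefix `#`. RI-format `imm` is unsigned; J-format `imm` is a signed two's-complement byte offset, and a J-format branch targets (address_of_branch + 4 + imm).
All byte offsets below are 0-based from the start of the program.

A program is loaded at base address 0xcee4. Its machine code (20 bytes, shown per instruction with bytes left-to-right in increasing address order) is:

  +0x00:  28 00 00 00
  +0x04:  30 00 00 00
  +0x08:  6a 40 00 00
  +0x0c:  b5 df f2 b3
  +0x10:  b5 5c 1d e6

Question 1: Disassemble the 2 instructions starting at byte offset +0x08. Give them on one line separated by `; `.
off 0x08: read 6a 40 00 00 as big → 0x6a400000
  op=0x6a400000>>26=0x1a ⇒ add (RR)
  rd@[25:24]=0x2 ⇒ r2
  rs@[23:22]=0x1 ⇒ r1
off 0x0c: read b5 df f2 b3 as big → 0xb5dff2b3
  op=0xb5dff2b3>>26=0x2d ⇒ sbi (RI)
  rd@[25:24]=0x1 ⇒ r1
  imm@[23:0]=0xdff2b3 ⇒ #14676659

add r2, r1; sbi r1, #14676659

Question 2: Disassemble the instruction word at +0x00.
call #0

[00] 28 00 00 00 → 0x28000000
  opcode bits[31:26]=0xa: call/J
  imm@[25:0]=0x0 ⇒ #0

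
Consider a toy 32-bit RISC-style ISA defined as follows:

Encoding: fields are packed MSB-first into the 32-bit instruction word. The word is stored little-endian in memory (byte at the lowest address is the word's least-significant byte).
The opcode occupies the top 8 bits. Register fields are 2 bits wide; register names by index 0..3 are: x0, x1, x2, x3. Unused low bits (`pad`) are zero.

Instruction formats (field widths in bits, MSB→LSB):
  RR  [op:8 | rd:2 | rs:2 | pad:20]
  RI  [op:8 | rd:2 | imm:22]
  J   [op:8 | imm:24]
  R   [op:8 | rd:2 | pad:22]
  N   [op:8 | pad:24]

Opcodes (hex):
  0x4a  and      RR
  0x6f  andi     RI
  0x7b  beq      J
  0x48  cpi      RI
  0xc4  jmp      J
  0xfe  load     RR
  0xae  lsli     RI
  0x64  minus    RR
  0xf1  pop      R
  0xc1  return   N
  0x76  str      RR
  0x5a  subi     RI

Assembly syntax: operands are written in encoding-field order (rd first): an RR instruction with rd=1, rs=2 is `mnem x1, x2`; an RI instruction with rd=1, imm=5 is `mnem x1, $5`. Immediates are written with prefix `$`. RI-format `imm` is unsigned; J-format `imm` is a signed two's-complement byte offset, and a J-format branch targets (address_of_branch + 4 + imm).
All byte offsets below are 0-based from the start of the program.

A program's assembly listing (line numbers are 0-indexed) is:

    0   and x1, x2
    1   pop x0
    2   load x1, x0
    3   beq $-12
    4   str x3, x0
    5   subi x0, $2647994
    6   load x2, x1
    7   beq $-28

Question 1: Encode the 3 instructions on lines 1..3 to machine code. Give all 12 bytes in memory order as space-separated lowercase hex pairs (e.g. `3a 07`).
00 00 00 f1 00 00 40 fe f4 ff ff 7b

L1: pop op=0xf1:8|rd=0:2|pad=0:22 ⇒ 0xf1000000 ⇒ little 00 00 00 f1
L2: load op=0xfe:8|rd=1:2|rs=0:2|pad=0:20 ⇒ 0xfe400000 ⇒ little 00 00 40 fe
L3: beq op=0x7b:8|imm=-12:24 ⇒ 0x7bfffff4 ⇒ little f4 ff ff 7b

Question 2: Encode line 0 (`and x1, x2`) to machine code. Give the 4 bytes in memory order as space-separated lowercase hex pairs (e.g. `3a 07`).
00 00 60 4a

line 0 (and): pack op=0x4a:8|rd=1:2|rs=2:2|pad=0:20 = 0x4a600000; little→ 00 00 60 4a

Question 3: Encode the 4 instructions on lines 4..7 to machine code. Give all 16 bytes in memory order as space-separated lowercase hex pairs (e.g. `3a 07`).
4. str fields op=0x76:8|rd=3:2|rs=0:2|pad=0:20 → word 76c00000h → 00 00 c0 76
5. subi fields op=0x5a:8|rd=0:2|imm=2647994:22 → word 5a2867bah → ba 67 28 5a
6. load fields op=0xfe:8|rd=2:2|rs=1:2|pad=0:20 → word fe900000h → 00 00 90 fe
7. beq fields op=0x7b:8|imm=-28:24 → word 7bffffe4h → e4 ff ff 7b

00 00 c0 76 ba 67 28 5a 00 00 90 fe e4 ff ff 7b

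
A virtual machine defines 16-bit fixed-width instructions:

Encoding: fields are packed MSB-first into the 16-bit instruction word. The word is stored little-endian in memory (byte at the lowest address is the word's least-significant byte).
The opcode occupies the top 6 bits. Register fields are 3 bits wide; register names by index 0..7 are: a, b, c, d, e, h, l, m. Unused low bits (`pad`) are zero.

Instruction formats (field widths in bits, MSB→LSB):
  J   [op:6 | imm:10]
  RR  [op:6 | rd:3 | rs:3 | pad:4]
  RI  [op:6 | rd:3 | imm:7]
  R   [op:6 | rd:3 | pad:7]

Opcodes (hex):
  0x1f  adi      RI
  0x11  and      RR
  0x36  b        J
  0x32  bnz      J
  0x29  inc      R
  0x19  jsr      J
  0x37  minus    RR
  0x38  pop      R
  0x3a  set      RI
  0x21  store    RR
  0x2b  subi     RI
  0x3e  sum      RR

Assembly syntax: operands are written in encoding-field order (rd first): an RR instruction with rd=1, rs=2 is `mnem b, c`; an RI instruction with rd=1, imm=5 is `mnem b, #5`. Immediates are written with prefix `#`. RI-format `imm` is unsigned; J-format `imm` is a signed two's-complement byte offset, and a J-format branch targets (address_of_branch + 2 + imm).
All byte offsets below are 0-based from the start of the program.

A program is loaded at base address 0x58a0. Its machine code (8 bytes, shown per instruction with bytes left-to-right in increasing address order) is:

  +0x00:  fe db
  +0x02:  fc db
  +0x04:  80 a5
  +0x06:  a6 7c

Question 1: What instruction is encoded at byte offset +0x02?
off 0x02: read fc db as little → 0xdbfc
  opcode bits[15:10]=0x36: b/J
  imm@[9:0]=0x3fc (s10→-4) ⇒ #-4

b #-4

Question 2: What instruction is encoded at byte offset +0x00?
b #-2

+0x00: fe db ⇒ word 0xdbfe (little)
  opcode bits[15:10]=0x36: b/J
  imm: (w>>0)&0x3ff=0x3fe (s10→-2) → #-2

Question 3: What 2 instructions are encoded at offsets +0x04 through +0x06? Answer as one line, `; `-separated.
inc d; adi b, #38

off 0x04: read 80 a5 as little → 0xa580
  top 6b → 0x29 → inc [R]
  rd@[9:7]=0x3 ⇒ d
off 0x06: read a6 7c as little → 0x7ca6
  top 6b → 0x1f → adi [RI]
  rd@[9:7]=0x1 ⇒ b
  imm@[6:0]=0x26 ⇒ #38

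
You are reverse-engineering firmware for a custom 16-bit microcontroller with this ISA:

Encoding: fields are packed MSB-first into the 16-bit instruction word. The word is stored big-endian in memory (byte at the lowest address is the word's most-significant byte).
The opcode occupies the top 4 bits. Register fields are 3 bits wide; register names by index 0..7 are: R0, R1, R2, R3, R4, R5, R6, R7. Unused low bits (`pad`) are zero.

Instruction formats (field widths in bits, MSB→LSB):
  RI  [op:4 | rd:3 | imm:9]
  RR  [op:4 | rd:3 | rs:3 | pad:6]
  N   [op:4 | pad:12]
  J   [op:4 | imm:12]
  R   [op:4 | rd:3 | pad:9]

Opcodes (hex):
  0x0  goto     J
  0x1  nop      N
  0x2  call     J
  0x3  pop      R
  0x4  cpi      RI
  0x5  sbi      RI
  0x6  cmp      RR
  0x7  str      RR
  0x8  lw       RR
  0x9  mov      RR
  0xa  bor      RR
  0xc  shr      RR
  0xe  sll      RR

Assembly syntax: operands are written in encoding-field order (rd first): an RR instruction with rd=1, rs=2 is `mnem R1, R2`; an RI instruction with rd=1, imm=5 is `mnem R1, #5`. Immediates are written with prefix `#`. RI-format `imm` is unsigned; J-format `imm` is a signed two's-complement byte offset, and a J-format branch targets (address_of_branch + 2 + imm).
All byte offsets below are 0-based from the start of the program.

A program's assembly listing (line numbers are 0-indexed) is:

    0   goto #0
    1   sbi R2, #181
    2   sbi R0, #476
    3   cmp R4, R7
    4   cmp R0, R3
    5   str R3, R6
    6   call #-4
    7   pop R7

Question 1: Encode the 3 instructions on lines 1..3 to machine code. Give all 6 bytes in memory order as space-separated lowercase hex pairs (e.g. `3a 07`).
L1: sbi op=0x5:4|rd=2:3|imm=181:9 ⇒ 0x54b5 ⇒ big 54 b5
L2: sbi op=0x5:4|rd=0:3|imm=476:9 ⇒ 0x51dc ⇒ big 51 dc
L3: cmp op=0x6:4|rd=4:3|rs=7:3|pad=0:6 ⇒ 0x69c0 ⇒ big 69 c0

54 b5 51 dc 69 c0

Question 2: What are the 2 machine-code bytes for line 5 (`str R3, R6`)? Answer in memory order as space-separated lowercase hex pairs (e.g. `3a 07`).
77 80

5. str fields op=0x7:4|rd=3:3|rs=6:3|pad=0:6 → word 7780h → 77 80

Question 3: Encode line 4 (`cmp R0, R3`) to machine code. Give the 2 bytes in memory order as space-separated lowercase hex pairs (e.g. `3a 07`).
L4: cmp op=0x6:4|rd=0:3|rs=3:3|pad=0:6 ⇒ 0x60c0 ⇒ big 60 c0

60 c0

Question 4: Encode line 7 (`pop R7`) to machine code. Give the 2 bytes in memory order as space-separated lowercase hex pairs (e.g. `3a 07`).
3e 00

line 7 (pop): pack op=0x3:4|rd=7:3|pad=0:9 = 0x3e00; big→ 3e 00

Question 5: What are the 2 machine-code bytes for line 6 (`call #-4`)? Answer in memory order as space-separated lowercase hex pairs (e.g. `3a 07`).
L6: call op=0x2:4|imm=-4:12 ⇒ 0x2ffc ⇒ big 2f fc

2f fc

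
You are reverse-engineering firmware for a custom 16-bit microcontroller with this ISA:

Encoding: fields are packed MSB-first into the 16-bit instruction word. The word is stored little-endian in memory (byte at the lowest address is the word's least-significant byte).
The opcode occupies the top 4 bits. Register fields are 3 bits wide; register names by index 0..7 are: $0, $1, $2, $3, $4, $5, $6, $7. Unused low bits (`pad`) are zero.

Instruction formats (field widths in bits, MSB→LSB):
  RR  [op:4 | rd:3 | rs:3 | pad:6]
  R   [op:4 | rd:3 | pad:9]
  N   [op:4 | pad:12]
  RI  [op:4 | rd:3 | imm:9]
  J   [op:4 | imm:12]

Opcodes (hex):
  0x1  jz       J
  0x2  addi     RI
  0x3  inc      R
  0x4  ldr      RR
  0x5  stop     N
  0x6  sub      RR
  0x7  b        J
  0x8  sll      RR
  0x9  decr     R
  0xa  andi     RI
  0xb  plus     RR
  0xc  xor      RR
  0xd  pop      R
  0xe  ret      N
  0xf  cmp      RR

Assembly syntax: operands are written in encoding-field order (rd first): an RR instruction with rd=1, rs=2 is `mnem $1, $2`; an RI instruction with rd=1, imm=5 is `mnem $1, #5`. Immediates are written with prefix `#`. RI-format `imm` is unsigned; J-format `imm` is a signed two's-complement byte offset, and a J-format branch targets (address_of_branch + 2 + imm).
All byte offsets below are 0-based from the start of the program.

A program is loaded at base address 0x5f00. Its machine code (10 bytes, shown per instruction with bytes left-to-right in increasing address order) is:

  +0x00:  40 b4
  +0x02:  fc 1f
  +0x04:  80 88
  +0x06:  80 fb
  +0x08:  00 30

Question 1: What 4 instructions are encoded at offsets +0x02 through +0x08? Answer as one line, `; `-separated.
+0x02: fc 1f ⇒ word 0x1ffc (little)
  op=0x1ffc>>12=0x1 ⇒ jz (J)
  imm@[11:0]=0xffc (s12→-4) ⇒ #-4
+0x04: 80 88 ⇒ word 0x8880 (little)
  op=0x8880>>12=0x8 ⇒ sll (RR)
  rd@[11:9]=0x4 ⇒ $4
  rs@[8:6]=0x2 ⇒ $2
+0x06: 80 fb ⇒ word 0xfb80 (little)
  op=0xfb80>>12=0xf ⇒ cmp (RR)
  rd@[11:9]=0x5 ⇒ $5
  rs@[8:6]=0x6 ⇒ $6
+0x08: 00 30 ⇒ word 0x3000 (little)
  op=0x3000>>12=0x3 ⇒ inc (R)
  rd@[11:9]=0x0 ⇒ $0

jz #-4; sll $4, $2; cmp $5, $6; inc $0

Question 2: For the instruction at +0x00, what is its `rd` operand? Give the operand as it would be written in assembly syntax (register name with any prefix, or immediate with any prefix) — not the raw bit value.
+0x00: 40 b4 ⇒ word 0xb440 (little)
  opcode bits[15:12]=0xb: plus/RR
  [11:9] rd=2 = $2
  [8:6] rs=1 = $1

$2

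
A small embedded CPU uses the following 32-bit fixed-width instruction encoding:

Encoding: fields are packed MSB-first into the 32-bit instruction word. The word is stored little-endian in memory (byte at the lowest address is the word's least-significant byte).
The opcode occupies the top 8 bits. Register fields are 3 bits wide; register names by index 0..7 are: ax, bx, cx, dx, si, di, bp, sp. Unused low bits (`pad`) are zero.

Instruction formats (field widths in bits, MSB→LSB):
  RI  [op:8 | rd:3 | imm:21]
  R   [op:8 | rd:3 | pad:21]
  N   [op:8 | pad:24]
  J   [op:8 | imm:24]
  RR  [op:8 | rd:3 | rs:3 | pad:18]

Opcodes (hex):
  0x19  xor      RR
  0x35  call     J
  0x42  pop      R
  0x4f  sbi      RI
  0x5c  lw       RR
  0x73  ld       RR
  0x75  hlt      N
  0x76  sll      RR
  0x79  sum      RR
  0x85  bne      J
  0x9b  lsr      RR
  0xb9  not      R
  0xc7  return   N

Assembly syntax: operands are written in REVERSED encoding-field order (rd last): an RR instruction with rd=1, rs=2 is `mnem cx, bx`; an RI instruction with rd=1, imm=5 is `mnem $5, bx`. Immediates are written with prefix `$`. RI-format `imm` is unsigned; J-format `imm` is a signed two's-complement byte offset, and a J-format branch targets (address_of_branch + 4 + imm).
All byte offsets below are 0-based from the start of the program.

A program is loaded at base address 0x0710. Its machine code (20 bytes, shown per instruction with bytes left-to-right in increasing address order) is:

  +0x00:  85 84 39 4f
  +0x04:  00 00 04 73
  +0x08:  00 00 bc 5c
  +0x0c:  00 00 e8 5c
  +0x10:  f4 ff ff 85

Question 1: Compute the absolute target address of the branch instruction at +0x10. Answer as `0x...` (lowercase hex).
+0x10: f4 ff ff 85 ⇒ word 0x85fffff4 (little)
  op=0x85fffff4>>24=0x85 ⇒ bne (J)
  imm: (w>>0)&0xffffff=0xfffff4 (s24→-12) → $-12
  target = base 0x0710 + off 0x10 + 4 + imm -12 = 0x0718

0x0718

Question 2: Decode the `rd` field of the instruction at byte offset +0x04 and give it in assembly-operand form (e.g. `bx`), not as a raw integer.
ax

@+04  little-endian(00 00 04 73) = 0x73040000
  op=0x73040000>>24=0x73 ⇒ ld (RR)
  rd: (w>>21)&0x7=0x0 → ax
  rs: (w>>18)&0x7=0x1 → bx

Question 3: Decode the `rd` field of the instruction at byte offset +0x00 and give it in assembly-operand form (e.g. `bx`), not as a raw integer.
@+00  little-endian(85 84 39 4f) = 0x4f398485
  opcode bits[31:24]=0x4f: sbi/RI
  rd@[23:21]=0x1 ⇒ bx
  imm@[20:0]=0x198485 ⇒ $1672325

bx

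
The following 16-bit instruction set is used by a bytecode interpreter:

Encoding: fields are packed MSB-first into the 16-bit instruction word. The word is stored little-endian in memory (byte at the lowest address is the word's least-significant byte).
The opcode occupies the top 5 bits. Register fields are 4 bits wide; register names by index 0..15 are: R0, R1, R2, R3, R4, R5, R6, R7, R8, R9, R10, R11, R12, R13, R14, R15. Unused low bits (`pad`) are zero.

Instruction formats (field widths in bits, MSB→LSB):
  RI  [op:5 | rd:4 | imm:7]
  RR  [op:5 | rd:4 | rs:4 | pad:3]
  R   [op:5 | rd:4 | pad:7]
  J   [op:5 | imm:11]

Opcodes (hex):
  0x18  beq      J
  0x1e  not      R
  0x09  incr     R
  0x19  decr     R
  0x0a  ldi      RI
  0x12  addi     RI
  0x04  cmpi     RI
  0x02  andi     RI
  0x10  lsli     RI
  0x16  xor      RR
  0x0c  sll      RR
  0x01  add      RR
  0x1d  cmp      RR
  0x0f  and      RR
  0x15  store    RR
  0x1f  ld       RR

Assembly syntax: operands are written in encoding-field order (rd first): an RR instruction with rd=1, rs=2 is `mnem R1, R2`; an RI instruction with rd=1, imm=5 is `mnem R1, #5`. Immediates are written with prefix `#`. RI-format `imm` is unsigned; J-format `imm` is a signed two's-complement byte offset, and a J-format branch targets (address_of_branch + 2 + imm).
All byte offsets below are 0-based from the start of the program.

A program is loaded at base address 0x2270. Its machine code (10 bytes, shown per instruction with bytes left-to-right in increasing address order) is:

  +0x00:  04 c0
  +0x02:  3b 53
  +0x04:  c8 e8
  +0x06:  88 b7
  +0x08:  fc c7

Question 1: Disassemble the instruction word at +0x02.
@+02  little-endian(3b 53) = 0x533b
  top 5b → 0xa → ldi [RI]
  [10:7] rd=6 = R6
  [6:0] imm=59 = #59

ldi R6, #59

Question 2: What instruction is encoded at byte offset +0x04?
off 0x04: read c8 e8 as little → 0xe8c8
  top 5b → 0x1d → cmp [RR]
  [10:7] rd=1 = R1
  [6:3] rs=9 = R9

cmp R1, R9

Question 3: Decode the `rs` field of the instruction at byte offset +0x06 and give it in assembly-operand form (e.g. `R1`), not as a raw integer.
off 0x06: read 88 b7 as little → 0xb788
  top 5b → 0x16 → xor [RR]
  rd: (w>>7)&0xf=0xf → R15
  rs: (w>>3)&0xf=0x1 → R1

R1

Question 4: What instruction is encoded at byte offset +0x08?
beq #-4

@+08  little-endian(fc c7) = 0xc7fc
  opcode bits[15:11]=0x18: beq/J
  imm@[10:0]=0x7fc (s11→-4) ⇒ #-4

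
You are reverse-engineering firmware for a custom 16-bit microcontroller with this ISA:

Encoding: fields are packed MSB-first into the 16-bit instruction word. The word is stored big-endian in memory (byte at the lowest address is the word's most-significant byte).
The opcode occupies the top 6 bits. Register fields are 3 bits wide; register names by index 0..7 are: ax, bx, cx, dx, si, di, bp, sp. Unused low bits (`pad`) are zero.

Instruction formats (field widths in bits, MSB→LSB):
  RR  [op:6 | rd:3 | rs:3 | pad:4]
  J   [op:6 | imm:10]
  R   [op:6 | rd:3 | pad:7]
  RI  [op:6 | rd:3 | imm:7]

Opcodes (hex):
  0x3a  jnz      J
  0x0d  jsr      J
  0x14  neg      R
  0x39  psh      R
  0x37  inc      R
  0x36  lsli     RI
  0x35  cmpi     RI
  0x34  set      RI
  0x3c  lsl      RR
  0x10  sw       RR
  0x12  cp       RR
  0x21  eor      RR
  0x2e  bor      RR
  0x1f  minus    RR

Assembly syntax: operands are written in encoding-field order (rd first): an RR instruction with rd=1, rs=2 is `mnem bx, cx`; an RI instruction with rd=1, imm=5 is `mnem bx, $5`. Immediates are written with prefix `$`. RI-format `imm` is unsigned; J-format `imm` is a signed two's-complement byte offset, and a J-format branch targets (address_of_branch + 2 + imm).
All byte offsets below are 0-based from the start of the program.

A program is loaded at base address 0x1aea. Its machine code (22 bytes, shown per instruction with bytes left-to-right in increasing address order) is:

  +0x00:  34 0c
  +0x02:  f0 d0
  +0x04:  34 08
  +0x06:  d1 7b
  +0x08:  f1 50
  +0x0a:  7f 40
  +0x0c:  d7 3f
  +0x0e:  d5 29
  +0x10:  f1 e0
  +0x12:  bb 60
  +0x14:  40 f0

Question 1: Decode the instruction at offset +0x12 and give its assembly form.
+0x12: bb 60 ⇒ word 0xbb60 (big)
  opcode bits[15:10]=0x2e: bor/RR
  rd: (w>>7)&0x7=0x6 → bp
  rs: (w>>4)&0x7=0x6 → bp

bor bp, bp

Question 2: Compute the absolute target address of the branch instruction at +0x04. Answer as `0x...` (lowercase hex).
0x1af8

off 0x04: read 34 08 as big → 0x3408
  top 6b → 0xd → jsr [J]
  [9:0] imm=8 = $8
  target = base 0x1aea + off 0x04 + 2 + imm 8 = 0x1af8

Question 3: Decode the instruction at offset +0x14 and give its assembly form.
+0x14: 40 f0 ⇒ word 0x40f0 (big)
  op=0x40f0>>10=0x10 ⇒ sw (RR)
  [9:7] rd=1 = bx
  [6:4] rs=7 = sp

sw bx, sp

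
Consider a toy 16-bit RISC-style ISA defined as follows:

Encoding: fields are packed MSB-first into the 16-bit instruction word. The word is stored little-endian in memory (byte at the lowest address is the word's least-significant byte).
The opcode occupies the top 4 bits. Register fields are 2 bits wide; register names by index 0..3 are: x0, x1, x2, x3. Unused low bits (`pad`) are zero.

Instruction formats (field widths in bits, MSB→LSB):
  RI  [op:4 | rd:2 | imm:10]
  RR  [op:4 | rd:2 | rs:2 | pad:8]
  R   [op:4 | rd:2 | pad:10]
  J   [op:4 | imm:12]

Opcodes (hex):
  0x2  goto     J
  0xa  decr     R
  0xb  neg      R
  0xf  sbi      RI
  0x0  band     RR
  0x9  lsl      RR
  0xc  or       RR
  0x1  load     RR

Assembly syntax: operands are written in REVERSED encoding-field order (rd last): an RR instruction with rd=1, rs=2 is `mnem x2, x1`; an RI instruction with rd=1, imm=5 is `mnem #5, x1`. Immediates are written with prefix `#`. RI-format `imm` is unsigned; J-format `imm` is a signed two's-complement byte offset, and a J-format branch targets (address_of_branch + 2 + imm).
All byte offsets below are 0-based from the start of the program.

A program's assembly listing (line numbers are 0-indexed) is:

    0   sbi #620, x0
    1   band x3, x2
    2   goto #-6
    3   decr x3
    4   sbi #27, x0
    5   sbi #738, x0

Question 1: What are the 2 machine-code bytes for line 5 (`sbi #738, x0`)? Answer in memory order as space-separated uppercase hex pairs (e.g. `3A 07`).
line 5 (sbi): pack op=0xf:4|rd=0:2|imm=738:10 = 0xf2e2; little→ e2 f2

E2 F2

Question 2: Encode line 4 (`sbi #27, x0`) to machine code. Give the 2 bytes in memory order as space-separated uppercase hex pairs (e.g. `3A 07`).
L4: sbi op=0xf:4|rd=0:2|imm=27:10 ⇒ 0xf01b ⇒ little 1b f0

1B F0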